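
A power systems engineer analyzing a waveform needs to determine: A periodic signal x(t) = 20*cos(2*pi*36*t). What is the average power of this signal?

Average power of A*cos(wt) is A^2/2.
P = 20^2 / 2 = 400/2 = 200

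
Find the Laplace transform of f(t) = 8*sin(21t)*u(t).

Standard pair: sin(wt)*u(t) <-> w/(s^2+w^2)
With w = 21: L{8*sin(21t)*u(t)} = 168/(s^2+441)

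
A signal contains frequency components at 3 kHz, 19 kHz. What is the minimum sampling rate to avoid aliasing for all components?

The highest frequency component is f_max = 19 kHz.
Nyquist rate = 2 * f_max = 2 * 19 kHz = 38 kHz.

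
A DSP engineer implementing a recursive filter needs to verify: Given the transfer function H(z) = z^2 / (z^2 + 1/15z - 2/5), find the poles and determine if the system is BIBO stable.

Poles are roots of the denominator: z^2 + 1/15z - 2/5 = 0.
Quadratic formula: z = [-(1/15) +/- sqrt((1/15)^2 - 4*(-2/5))] / 2
Discriminant = 1/225 + 8/5 = 361/225; sqrt = 19/15.
z = (-1/15 +/- 19/15) / 2 => z = 3/5 or z = -2/3.
|p1| = 3/5, |p2| = 2/3.
For BIBO stability, all poles must lie inside the unit circle (|p| < 1).
System is STABLE since both |p| < 1.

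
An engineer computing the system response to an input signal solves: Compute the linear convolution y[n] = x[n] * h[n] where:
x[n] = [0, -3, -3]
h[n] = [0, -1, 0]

y[n] = sum_k x[k]*h[n-k]. Output length = len(x) + len(h) - 1 = 3 + 3 - 1 = 5.
y[0] = 0*0 = 0
y[1] = -3*0 + 0*-1 = 0
y[2] = -3*0 + -3*-1 + 0*0 = 3
y[3] = -3*-1 + -3*0 = 3
y[4] = -3*0 = 0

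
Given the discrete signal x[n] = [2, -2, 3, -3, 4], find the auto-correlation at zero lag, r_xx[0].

The auto-correlation at zero lag r_xx[0] equals the signal energy.
r_xx[0] = sum of x[n]^2 = 2^2 + (-2)^2 + 3^2 + (-3)^2 + 4^2
= 4 + 4 + 9 + 9 + 16 = 42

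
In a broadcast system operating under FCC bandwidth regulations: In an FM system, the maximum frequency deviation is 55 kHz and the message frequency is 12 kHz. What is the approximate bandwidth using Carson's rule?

Carson's rule: BW = 2*(delta_f + f_m)
= 2*(55 + 12) kHz = 134 kHz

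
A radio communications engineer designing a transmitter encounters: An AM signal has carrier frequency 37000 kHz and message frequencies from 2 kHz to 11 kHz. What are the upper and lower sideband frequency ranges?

Upper sideband (USB) = fc + [fm_low, fm_high] = 37000 + [2, 11] = [37002, 37011] kHz
Lower sideband (LSB) = fc - [fm_high, fm_low] = 37000 - [11, 2] = [36989, 36998] kHz
Total occupied spectrum: 36989 kHz to 37011 kHz (plus carrier at 37000 kHz)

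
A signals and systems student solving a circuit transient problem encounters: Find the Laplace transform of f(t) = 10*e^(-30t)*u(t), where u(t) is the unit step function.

Standard Laplace transform pair:
e^(-at)*u(t) <-> 1/(s+a)
With a = 30: L{10*e^(-30t)*u(t)} = 10/(s+30), ROC: Re(s) > -30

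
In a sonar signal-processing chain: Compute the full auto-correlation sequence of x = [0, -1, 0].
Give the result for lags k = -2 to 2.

r_xx[k] = sum_m x[m]*x[m+k], indexed from 0, for k = -2 to 2:
  r_xx[-2] = x[2]*x[0] = 0
  r_xx[-1] = x[1]*x[0] + x[2]*x[1] = 0
  r_xx[0] = x[0]*x[0] + x[1]*x[1] + x[2]*x[2] = 1
  r_xx[1] = x[0]*x[1] + x[1]*x[2] = 0
  r_xx[2] = x[0]*x[2] = 0
r_xx = [0, 0, 1, 0, 0]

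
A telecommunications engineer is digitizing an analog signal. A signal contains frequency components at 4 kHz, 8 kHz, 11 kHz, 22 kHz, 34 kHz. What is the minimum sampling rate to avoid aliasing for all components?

The highest frequency component is f_max = 34 kHz.
Nyquist rate = 2 * f_max = 2 * 34 kHz = 68 kHz.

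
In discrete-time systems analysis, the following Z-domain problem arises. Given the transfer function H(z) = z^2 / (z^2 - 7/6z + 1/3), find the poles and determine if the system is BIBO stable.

Poles are roots of the denominator: z^2 - 7/6z + 1/3 = 0.
Quadratic formula: z = [-(-7/6) +/- sqrt((-7/6)^2 - 4*(1/3))] / 2
Discriminant = 49/36 - 4/3 = 1/36; sqrt = 1/6.
z = (7/6 +/- 1/6) / 2 => z = 2/3 or z = 1/2.
|p1| = 2/3, |p2| = 1/2.
For BIBO stability, all poles must lie inside the unit circle (|p| < 1).
System is STABLE since both |p| < 1.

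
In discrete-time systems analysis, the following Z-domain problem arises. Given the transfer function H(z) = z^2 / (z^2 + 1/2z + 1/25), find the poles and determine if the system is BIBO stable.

Poles are roots of the denominator: z^2 + 1/2z + 1/25 = 0.
Quadratic formula: z = [-(1/2) +/- sqrt((1/2)^2 - 4*(1/25))] / 2
Discriminant = 1/4 - 4/25 = 9/100; sqrt = 3/10.
z = (-1/2 +/- 3/10) / 2 => z = -1/10 or z = -2/5.
|p1| = 1/10, |p2| = 2/5.
For BIBO stability, all poles must lie inside the unit circle (|p| < 1).
System is STABLE since both |p| < 1.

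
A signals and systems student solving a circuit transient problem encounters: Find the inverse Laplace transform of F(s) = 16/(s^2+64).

Standard pair: w/(s^2+w^2) <-> sin(wt)*u(t)
Recognize w^2 = 64, so w = 8; numerator 16 = 2*8.
f(t) = 2*sin(8t)*u(t)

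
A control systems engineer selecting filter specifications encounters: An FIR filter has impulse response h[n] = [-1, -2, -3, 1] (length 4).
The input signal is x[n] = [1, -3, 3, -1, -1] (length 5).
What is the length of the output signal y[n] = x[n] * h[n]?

For linear convolution, the output length is:
len(y) = len(x) + len(h) - 1 = 5 + 4 - 1 = 8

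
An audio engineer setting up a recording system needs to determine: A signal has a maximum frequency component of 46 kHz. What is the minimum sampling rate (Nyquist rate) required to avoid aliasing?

By the Nyquist-Shannon sampling theorem,
the minimum sampling rate (Nyquist rate) must be at least 2 * f_max.
Nyquist rate = 2 * 46 kHz = 92 kHz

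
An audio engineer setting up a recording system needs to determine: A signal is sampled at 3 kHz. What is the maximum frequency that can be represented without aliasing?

The maximum frequency that can be represented without aliasing
is the Nyquist frequency: f_max = f_s / 2 = 3 kHz / 2 = 3/2 kHz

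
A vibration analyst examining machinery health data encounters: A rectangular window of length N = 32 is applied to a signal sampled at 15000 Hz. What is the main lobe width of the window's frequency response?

For a rectangular window of length N,
the main lobe width in frequency is 2*f_s/N.
= 2*15000/32 = 1875/2 Hz
This determines the minimum frequency separation for resolving two sinusoids.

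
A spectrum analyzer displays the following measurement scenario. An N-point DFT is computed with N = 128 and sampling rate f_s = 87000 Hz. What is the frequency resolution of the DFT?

DFT frequency resolution = f_s / N
= 87000 / 128 = 10875/16 Hz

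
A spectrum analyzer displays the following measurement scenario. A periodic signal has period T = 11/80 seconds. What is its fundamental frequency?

The fundamental frequency is the reciprocal of the period.
f = 1/T = 1/(11/80) = 80/11 Hz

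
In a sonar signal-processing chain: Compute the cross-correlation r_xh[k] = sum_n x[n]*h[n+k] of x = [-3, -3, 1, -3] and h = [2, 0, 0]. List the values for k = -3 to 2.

Both sequences indexed from 0 and zero outside their support.
Lags with overlap: k = -3 to 2.
  r_xh[-3] = x[3]*h[0] = -6
  r_xh[-2] = x[2]*h[0] + x[3]*h[1] = 2
  r_xh[-1] = x[1]*h[0] + x[2]*h[1] + x[3]*h[2] = -6
  r_xh[0] = x[0]*h[0] + x[1]*h[1] + x[2]*h[2] = -6
  r_xh[1] = x[0]*h[1] + x[1]*h[2] = 0
  r_xh[2] = x[0]*h[2] = 0
r_xh = [-6, 2, -6, -6, 0, 0] (for k = -3, ..., 2)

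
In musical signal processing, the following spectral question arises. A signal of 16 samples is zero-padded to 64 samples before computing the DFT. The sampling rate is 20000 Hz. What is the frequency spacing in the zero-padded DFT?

Original DFT: N = 16, resolution = f_s/N = 20000/16 = 1250 Hz
Zero-padded DFT: N = 64, resolution = f_s/N = 20000/64 = 625/2 Hz
Zero-padding interpolates the spectrum (finer frequency grid)
but does NOT improve the true spectral resolution (ability to resolve close frequencies).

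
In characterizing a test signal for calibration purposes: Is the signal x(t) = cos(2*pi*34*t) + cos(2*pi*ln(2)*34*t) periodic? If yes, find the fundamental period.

f1 = 34 Hz, f2 = 34*ln(2) Hz
Ratio f2/f1 = ln(2), which is irrational.
Since the frequency ratio is irrational, no common period exists.
The signal is not periodic.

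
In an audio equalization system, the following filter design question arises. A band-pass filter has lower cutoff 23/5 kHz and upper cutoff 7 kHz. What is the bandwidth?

Bandwidth = f_high - f_low
= 7 kHz - 23/5 kHz = 12/5 kHz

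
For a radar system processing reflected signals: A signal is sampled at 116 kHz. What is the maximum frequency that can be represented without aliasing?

The maximum frequency that can be represented without aliasing
is the Nyquist frequency: f_max = f_s / 2 = 116 kHz / 2 = 58 kHz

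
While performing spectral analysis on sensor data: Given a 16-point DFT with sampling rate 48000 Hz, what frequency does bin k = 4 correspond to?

The frequency of DFT bin k is: f_k = k * f_s / N
f_4 = 4 * 48000 / 16 = 12000 Hz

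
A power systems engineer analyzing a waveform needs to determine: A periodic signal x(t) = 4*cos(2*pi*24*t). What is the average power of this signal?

Average power of A*cos(wt) is A^2/2.
P = 4^2 / 2 = 16/2 = 8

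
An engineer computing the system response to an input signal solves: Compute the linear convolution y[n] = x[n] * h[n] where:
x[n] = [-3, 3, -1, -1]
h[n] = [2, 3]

y[n] = sum_k x[k]*h[n-k]. Output length = len(x) + len(h) - 1 = 4 + 2 - 1 = 5.
y[0] = -3*2 = -6
y[1] = 3*2 + -3*3 = -3
y[2] = -1*2 + 3*3 = 7
y[3] = -1*2 + -1*3 = -5
y[4] = -1*3 = -3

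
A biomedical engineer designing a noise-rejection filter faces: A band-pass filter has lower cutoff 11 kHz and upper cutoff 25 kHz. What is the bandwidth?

Bandwidth = f_high - f_low
= 25 kHz - 11 kHz = 14 kHz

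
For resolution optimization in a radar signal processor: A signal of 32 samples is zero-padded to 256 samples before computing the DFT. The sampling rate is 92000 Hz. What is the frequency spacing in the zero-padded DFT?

Original DFT: N = 32, resolution = f_s/N = 92000/32 = 2875 Hz
Zero-padded DFT: N = 256, resolution = f_s/N = 92000/256 = 2875/8 Hz
Zero-padding interpolates the spectrum (finer frequency grid)
but does NOT improve the true spectral resolution (ability to resolve close frequencies).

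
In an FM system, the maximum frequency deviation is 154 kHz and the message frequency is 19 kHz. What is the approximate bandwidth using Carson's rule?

Carson's rule: BW = 2*(delta_f + f_m)
= 2*(154 + 19) kHz = 346 kHz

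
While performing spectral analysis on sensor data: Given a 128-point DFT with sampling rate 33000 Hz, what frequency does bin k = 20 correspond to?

The frequency of DFT bin k is: f_k = k * f_s / N
f_20 = 20 * 33000 / 128 = 20625/4 Hz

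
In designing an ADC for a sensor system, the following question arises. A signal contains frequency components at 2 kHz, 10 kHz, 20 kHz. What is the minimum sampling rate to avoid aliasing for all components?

The highest frequency component is f_max = 20 kHz.
Nyquist rate = 2 * f_max = 2 * 20 kHz = 40 kHz.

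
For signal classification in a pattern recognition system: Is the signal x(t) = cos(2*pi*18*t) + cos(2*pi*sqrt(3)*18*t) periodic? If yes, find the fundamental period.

f1 = 18 Hz, f2 = 18*sqrt(3) Hz
Ratio f2/f1 = sqrt(3), which is irrational.
Since the frequency ratio is irrational, no common period exists.
The signal is not periodic.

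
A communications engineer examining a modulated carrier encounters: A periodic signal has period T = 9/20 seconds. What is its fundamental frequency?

The fundamental frequency is the reciprocal of the period.
f = 1/T = 1/(9/20) = 20/9 Hz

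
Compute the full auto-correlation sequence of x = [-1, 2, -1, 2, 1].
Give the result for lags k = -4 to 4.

r_xx[k] = sum_m x[m]*x[m+k], indexed from 0, for k = -4 to 4:
  r_xx[-4] = x[4]*x[0] = -1
  r_xx[-3] = x[3]*x[0] + x[4]*x[1] = 0
  r_xx[-2] = x[2]*x[0] + x[3]*x[1] + x[4]*x[2] = 4
  r_xx[-1] = x[1]*x[0] + x[2]*x[1] + x[3]*x[2] + x[4]*x[3] = -4
  r_xx[0] = x[0]*x[0] + x[1]*x[1] + x[2]*x[2] + x[3]*x[3] + x[4]*x[4] = 11
  r_xx[1] = x[0]*x[1] + x[1]*x[2] + x[2]*x[3] + x[3]*x[4] = -4
  r_xx[2] = x[0]*x[2] + x[1]*x[3] + x[2]*x[4] = 4
  r_xx[3] = x[0]*x[3] + x[1]*x[4] = 0
  r_xx[4] = x[0]*x[4] = -1
r_xx = [-1, 0, 4, -4, 11, -4, 4, 0, -1]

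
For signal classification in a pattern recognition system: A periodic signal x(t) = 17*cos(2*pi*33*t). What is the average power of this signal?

Average power of A*cos(wt) is A^2/2.
P = 17^2 / 2 = 289/2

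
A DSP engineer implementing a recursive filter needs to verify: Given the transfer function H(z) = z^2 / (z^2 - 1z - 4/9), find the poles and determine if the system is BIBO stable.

Poles are roots of the denominator: z^2 - 1z - 4/9 = 0.
Quadratic formula: z = [-(-1) +/- sqrt((-1)^2 - 4*(-4/9))] / 2
Discriminant = 1 + 16/9 = 25/9; sqrt = 5/3.
z = (1 +/- 5/3) / 2 => z = 4/3 or z = -1/3.
|p1| = 4/3, |p2| = 1/3.
For BIBO stability, all poles must lie inside the unit circle (|p| < 1).
System is UNSTABLE since at least one |p| >= 1.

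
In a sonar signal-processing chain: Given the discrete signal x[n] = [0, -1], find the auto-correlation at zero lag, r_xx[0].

The auto-correlation at zero lag r_xx[0] equals the signal energy.
r_xx[0] = sum of x[n]^2 = 0^2 + (-1)^2
= 0 + 1 = 1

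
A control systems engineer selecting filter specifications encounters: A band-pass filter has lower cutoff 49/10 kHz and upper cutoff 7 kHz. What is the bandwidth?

Bandwidth = f_high - f_low
= 7 kHz - 49/10 kHz = 21/10 kHz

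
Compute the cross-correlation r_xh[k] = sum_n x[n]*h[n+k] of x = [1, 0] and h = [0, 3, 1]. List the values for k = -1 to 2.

Both sequences indexed from 0 and zero outside their support.
Lags with overlap: k = -1 to 2.
  r_xh[-1] = x[1]*h[0] = 0
  r_xh[0] = x[0]*h[0] + x[1]*h[1] = 0
  r_xh[1] = x[0]*h[1] + x[1]*h[2] = 3
  r_xh[2] = x[0]*h[2] = 1
r_xh = [0, 0, 3, 1] (for k = -1, ..., 2)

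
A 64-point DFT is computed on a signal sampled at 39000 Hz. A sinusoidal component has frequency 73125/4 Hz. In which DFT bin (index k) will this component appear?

DFT frequency resolution = f_s/N = 39000/64 = 4875/8 Hz
Bin index k = f_signal / resolution = 73125/4 / 4875/8 = 30
The signal frequency 73125/4 Hz falls in DFT bin k = 30.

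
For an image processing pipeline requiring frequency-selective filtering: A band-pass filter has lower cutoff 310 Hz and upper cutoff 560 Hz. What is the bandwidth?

Bandwidth = f_high - f_low
= 560 Hz - 310 Hz = 250 Hz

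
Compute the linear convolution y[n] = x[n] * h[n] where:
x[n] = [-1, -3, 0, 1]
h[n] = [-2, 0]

y[n] = sum_k x[k]*h[n-k]. Output length = len(x) + len(h) - 1 = 4 + 2 - 1 = 5.
y[0] = -1*-2 = 2
y[1] = -3*-2 + -1*0 = 6
y[2] = 0*-2 + -3*0 = 0
y[3] = 1*-2 + 0*0 = -2
y[4] = 1*0 = 0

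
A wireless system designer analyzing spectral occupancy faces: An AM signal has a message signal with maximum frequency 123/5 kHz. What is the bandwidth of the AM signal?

In AM (double-sideband), the bandwidth is twice the message frequency.
BW = 2 * f_m = 2 * 123/5 kHz = 246/5 kHz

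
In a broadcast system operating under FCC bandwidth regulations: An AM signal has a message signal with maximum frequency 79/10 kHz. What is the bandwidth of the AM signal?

In AM (double-sideband), the bandwidth is twice the message frequency.
BW = 2 * f_m = 2 * 79/10 kHz = 79/5 kHz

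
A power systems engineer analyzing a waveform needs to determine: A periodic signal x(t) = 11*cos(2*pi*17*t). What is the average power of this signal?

Average power of A*cos(wt) is A^2/2.
P = 11^2 / 2 = 121/2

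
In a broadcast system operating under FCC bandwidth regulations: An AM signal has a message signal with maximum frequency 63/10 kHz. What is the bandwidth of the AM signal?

In AM (double-sideband), the bandwidth is twice the message frequency.
BW = 2 * f_m = 2 * 63/10 kHz = 63/5 kHz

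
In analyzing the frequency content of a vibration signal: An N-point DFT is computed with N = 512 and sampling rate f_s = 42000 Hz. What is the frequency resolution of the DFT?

DFT frequency resolution = f_s / N
= 42000 / 512 = 2625/32 Hz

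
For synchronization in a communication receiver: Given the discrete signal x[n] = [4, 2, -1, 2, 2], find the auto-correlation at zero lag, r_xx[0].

The auto-correlation at zero lag r_xx[0] equals the signal energy.
r_xx[0] = sum of x[n]^2 = 4^2 + 2^2 + (-1)^2 + 2^2 + 2^2
= 16 + 4 + 1 + 4 + 4 = 29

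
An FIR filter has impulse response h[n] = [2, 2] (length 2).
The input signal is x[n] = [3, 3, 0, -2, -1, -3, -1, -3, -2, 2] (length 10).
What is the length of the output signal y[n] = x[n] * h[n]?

For linear convolution, the output length is:
len(y) = len(x) + len(h) - 1 = 10 + 2 - 1 = 11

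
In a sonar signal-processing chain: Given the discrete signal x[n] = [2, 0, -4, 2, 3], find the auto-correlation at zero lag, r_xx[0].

The auto-correlation at zero lag r_xx[0] equals the signal energy.
r_xx[0] = sum of x[n]^2 = 2^2 + 0^2 + (-4)^2 + 2^2 + 3^2
= 4 + 0 + 16 + 4 + 9 = 33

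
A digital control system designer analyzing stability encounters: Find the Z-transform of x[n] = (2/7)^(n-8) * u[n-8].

Time-shifting property: if X(z) = Z{x[n]}, then Z{x[n-d]} = z^(-d) * X(z)
X(z) = z/(z - 2/7) for x[n] = (2/7)^n * u[n]
Z{x[n-8]} = z^(-8) * z/(z - 2/7) = z^(-7)/(z - 2/7)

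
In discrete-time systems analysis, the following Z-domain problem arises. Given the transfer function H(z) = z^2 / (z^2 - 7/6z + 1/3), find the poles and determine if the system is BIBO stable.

Poles are roots of the denominator: z^2 - 7/6z + 1/3 = 0.
Quadratic formula: z = [-(-7/6) +/- sqrt((-7/6)^2 - 4*(1/3))] / 2
Discriminant = 49/36 - 4/3 = 1/36; sqrt = 1/6.
z = (7/6 +/- 1/6) / 2 => z = 2/3 or z = 1/2.
|p1| = 2/3, |p2| = 1/2.
For BIBO stability, all poles must lie inside the unit circle (|p| < 1).
System is STABLE since both |p| < 1.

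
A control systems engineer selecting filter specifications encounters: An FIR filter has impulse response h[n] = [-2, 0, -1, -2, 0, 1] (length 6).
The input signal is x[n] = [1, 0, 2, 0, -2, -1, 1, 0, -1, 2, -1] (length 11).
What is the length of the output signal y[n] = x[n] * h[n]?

For linear convolution, the output length is:
len(y) = len(x) + len(h) - 1 = 11 + 6 - 1 = 16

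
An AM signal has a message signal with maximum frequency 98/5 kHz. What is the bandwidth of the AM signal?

In AM (double-sideband), the bandwidth is twice the message frequency.
BW = 2 * f_m = 2 * 98/5 kHz = 196/5 kHz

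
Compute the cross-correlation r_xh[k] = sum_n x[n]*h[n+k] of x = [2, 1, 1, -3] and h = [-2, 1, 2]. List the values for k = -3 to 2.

Both sequences indexed from 0 and zero outside their support.
Lags with overlap: k = -3 to 2.
  r_xh[-3] = x[3]*h[0] = 6
  r_xh[-2] = x[2]*h[0] + x[3]*h[1] = -5
  r_xh[-1] = x[1]*h[0] + x[2]*h[1] + x[3]*h[2] = -7
  r_xh[0] = x[0]*h[0] + x[1]*h[1] + x[2]*h[2] = -1
  r_xh[1] = x[0]*h[1] + x[1]*h[2] = 4
  r_xh[2] = x[0]*h[2] = 4
r_xh = [6, -5, -7, -1, 4, 4] (for k = -3, ..., 2)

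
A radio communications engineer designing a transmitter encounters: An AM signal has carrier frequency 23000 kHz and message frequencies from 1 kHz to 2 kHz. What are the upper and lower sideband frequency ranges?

Upper sideband (USB) = fc + [fm_low, fm_high] = 23000 + [1, 2] = [23001, 23002] kHz
Lower sideband (LSB) = fc - [fm_high, fm_low] = 23000 - [2, 1] = [22998, 22999] kHz
Total occupied spectrum: 22998 kHz to 23002 kHz (plus carrier at 23000 kHz)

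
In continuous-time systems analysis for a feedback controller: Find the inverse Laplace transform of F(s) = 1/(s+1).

Standard pair: k/(s+a) <-> k*e^(-at)*u(t)
With k=1, a=1: f(t) = e^(-t)*u(t)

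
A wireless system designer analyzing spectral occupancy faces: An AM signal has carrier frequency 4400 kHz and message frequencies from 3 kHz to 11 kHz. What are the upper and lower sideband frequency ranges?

Upper sideband (USB) = fc + [fm_low, fm_high] = 4400 + [3, 11] = [4403, 4411] kHz
Lower sideband (LSB) = fc - [fm_high, fm_low] = 4400 - [11, 3] = [4389, 4397] kHz
Total occupied spectrum: 4389 kHz to 4411 kHz (plus carrier at 4400 kHz)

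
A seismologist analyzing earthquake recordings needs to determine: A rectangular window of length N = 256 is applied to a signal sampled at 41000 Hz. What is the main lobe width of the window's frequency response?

For a rectangular window of length N,
the main lobe width in frequency is 2*f_s/N.
= 2*41000/256 = 5125/16 Hz
This determines the minimum frequency separation for resolving two sinusoids.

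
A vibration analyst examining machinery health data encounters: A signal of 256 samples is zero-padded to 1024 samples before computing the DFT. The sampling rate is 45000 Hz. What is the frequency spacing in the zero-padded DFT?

Original DFT: N = 256, resolution = f_s/N = 45000/256 = 5625/32 Hz
Zero-padded DFT: N = 1024, resolution = f_s/N = 45000/1024 = 5625/128 Hz
Zero-padding interpolates the spectrum (finer frequency grid)
but does NOT improve the true spectral resolution (ability to resolve close frequencies).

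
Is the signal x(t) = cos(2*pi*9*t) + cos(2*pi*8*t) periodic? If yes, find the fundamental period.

f1 = 9 Hz, f2 = 8 Hz
Period T1 = 1/9, T2 = 1/8
Ratio T1/T2 = 8/9, which is rational.
The signal is periodic with fundamental period T = 1/GCD(9,8) = 1 s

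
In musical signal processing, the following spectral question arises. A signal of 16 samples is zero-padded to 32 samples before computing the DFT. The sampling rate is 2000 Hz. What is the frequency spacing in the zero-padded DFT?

Original DFT: N = 16, resolution = f_s/N = 2000/16 = 125 Hz
Zero-padded DFT: N = 32, resolution = f_s/N = 2000/32 = 125/2 Hz
Zero-padding interpolates the spectrum (finer frequency grid)
but does NOT improve the true spectral resolution (ability to resolve close frequencies).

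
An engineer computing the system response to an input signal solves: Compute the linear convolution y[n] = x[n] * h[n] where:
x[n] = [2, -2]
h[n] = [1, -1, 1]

y[n] = sum_k x[k]*h[n-k]. Output length = len(x) + len(h) - 1 = 2 + 3 - 1 = 4.
y[0] = 2*1 = 2
y[1] = -2*1 + 2*-1 = -4
y[2] = -2*-1 + 2*1 = 4
y[3] = -2*1 = -2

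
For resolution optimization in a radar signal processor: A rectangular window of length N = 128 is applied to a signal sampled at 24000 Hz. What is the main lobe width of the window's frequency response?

For a rectangular window of length N,
the main lobe width in frequency is 2*f_s/N.
= 2*24000/128 = 375 Hz
This determines the minimum frequency separation for resolving two sinusoids.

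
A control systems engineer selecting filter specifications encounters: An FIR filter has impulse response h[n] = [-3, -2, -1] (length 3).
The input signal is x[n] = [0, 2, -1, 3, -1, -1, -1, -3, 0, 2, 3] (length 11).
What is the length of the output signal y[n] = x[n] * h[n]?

For linear convolution, the output length is:
len(y) = len(x) + len(h) - 1 = 11 + 3 - 1 = 13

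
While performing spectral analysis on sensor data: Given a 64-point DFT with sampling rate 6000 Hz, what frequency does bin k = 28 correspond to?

The frequency of DFT bin k is: f_k = k * f_s / N
f_28 = 28 * 6000 / 64 = 2625 Hz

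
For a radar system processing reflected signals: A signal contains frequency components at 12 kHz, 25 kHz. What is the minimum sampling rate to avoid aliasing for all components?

The highest frequency component is f_max = 25 kHz.
Nyquist rate = 2 * f_max = 2 * 25 kHz = 50 kHz.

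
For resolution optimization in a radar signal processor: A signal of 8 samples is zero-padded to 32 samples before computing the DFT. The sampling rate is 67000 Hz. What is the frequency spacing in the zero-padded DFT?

Original DFT: N = 8, resolution = f_s/N = 67000/8 = 8375 Hz
Zero-padded DFT: N = 32, resolution = f_s/N = 67000/32 = 8375/4 Hz
Zero-padding interpolates the spectrum (finer frequency grid)
but does NOT improve the true spectral resolution (ability to resolve close frequencies).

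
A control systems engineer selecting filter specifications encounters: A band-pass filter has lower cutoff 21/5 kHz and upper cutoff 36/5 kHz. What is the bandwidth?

Bandwidth = f_high - f_low
= 36/5 kHz - 21/5 kHz = 3 kHz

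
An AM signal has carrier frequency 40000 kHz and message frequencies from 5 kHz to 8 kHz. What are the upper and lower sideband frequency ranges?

Upper sideband (USB) = fc + [fm_low, fm_high] = 40000 + [5, 8] = [40005, 40008] kHz
Lower sideband (LSB) = fc - [fm_high, fm_low] = 40000 - [8, 5] = [39992, 39995] kHz
Total occupied spectrum: 39992 kHz to 40008 kHz (plus carrier at 40000 kHz)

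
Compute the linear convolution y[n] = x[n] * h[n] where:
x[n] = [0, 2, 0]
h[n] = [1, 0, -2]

y[n] = sum_k x[k]*h[n-k]. Output length = len(x) + len(h) - 1 = 3 + 3 - 1 = 5.
y[0] = 0*1 = 0
y[1] = 2*1 + 0*0 = 2
y[2] = 0*1 + 2*0 + 0*-2 = 0
y[3] = 0*0 + 2*-2 = -4
y[4] = 0*-2 = 0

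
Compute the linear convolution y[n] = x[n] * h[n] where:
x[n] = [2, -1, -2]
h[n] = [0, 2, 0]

y[n] = sum_k x[k]*h[n-k]. Output length = len(x) + len(h) - 1 = 3 + 3 - 1 = 5.
y[0] = 2*0 = 0
y[1] = -1*0 + 2*2 = 4
y[2] = -2*0 + -1*2 + 2*0 = -2
y[3] = -2*2 + -1*0 = -4
y[4] = -2*0 = 0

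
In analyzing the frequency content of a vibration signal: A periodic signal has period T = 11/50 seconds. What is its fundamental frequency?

The fundamental frequency is the reciprocal of the period.
f = 1/T = 1/(11/50) = 50/11 Hz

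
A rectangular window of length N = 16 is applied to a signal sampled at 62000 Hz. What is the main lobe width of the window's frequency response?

For a rectangular window of length N,
the main lobe width in frequency is 2*f_s/N.
= 2*62000/16 = 7750 Hz
This determines the minimum frequency separation for resolving two sinusoids.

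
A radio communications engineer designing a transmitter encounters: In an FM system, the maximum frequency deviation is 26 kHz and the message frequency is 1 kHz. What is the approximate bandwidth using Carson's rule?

Carson's rule: BW = 2*(delta_f + f_m)
= 2*(26 + 1) kHz = 54 kHz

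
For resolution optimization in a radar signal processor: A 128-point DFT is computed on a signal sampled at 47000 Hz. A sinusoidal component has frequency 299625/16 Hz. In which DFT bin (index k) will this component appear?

DFT frequency resolution = f_s/N = 47000/128 = 5875/16 Hz
Bin index k = f_signal / resolution = 299625/16 / 5875/16 = 51
The signal frequency 299625/16 Hz falls in DFT bin k = 51.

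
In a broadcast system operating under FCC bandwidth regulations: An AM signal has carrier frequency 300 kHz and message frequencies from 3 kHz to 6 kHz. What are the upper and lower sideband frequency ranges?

Upper sideband (USB) = fc + [fm_low, fm_high] = 300 + [3, 6] = [303, 306] kHz
Lower sideband (LSB) = fc - [fm_high, fm_low] = 300 - [6, 3] = [294, 297] kHz
Total occupied spectrum: 294 kHz to 306 kHz (plus carrier at 300 kHz)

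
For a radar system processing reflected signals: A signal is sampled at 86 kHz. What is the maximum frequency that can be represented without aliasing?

The maximum frequency that can be represented without aliasing
is the Nyquist frequency: f_max = f_s / 2 = 86 kHz / 2 = 43 kHz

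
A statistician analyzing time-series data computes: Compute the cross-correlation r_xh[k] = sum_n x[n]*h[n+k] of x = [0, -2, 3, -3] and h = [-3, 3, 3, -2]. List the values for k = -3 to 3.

Both sequences indexed from 0 and zero outside their support.
Lags with overlap: k = -3 to 3.
  r_xh[-3] = x[3]*h[0] = 9
  r_xh[-2] = x[2]*h[0] + x[3]*h[1] = -18
  r_xh[-1] = x[1]*h[0] + x[2]*h[1] + x[3]*h[2] = 6
  r_xh[0] = x[0]*h[0] + x[1]*h[1] + x[2]*h[2] + x[3]*h[3] = 9
  r_xh[1] = x[0]*h[1] + x[1]*h[2] + x[2]*h[3] = -12
  r_xh[2] = x[0]*h[2] + x[1]*h[3] = 4
  r_xh[3] = x[0]*h[3] = 0
r_xh = [9, -18, 6, 9, -12, 4, 0] (for k = -3, ..., 3)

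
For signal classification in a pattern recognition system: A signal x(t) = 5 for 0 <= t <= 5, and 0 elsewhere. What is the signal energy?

Energy = integral of |x(t)|^2 dt over the signal duration
= 5^2 * 5 = 25 * 5 = 125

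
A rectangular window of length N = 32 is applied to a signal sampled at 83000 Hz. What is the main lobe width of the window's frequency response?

For a rectangular window of length N,
the main lobe width in frequency is 2*f_s/N.
= 2*83000/32 = 10375/2 Hz
This determines the minimum frequency separation for resolving two sinusoids.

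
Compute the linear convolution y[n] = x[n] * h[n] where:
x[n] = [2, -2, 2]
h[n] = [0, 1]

y[n] = sum_k x[k]*h[n-k]. Output length = len(x) + len(h) - 1 = 3 + 2 - 1 = 4.
y[0] = 2*0 = 0
y[1] = -2*0 + 2*1 = 2
y[2] = 2*0 + -2*1 = -2
y[3] = 2*1 = 2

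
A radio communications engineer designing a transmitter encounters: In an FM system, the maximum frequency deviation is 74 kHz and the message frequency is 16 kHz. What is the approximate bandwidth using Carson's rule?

Carson's rule: BW = 2*(delta_f + f_m)
= 2*(74 + 16) kHz = 180 kHz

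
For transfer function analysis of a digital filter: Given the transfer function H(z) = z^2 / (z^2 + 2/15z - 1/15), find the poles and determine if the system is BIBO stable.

Poles are roots of the denominator: z^2 + 2/15z - 1/15 = 0.
Quadratic formula: z = [-(2/15) +/- sqrt((2/15)^2 - 4*(-1/15))] / 2
Discriminant = 4/225 + 4/15 = 64/225; sqrt = 8/15.
z = (-2/15 +/- 8/15) / 2 => z = 1/5 or z = -1/3.
|p1| = 1/5, |p2| = 1/3.
For BIBO stability, all poles must lie inside the unit circle (|p| < 1).
System is STABLE since both |p| < 1.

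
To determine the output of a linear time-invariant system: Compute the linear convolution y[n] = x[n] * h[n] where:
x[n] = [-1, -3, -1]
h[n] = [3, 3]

y[n] = sum_k x[k]*h[n-k]. Output length = len(x) + len(h) - 1 = 3 + 2 - 1 = 4.
y[0] = -1*3 = -3
y[1] = -3*3 + -1*3 = -12
y[2] = -1*3 + -3*3 = -12
y[3] = -1*3 = -3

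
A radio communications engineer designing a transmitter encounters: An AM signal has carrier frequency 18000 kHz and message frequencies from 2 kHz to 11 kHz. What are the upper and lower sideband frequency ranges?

Upper sideband (USB) = fc + [fm_low, fm_high] = 18000 + [2, 11] = [18002, 18011] kHz
Lower sideband (LSB) = fc - [fm_high, fm_low] = 18000 - [11, 2] = [17989, 17998] kHz
Total occupied spectrum: 17989 kHz to 18011 kHz (plus carrier at 18000 kHz)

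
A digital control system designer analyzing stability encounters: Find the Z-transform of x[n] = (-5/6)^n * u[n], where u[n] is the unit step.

The Z-transform of a^n * u[n] is z/(z-a) for |z| > |a|.
Here a = -5/6, so X(z) = z/(z - (-5/6)) = 6z/(6z + 5)
ROC: |z| > 5/6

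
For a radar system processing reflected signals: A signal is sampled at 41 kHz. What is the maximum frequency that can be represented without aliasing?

The maximum frequency that can be represented without aliasing
is the Nyquist frequency: f_max = f_s / 2 = 41 kHz / 2 = 41/2 kHz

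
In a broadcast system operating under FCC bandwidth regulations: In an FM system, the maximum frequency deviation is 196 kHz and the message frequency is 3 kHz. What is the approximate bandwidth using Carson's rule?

Carson's rule: BW = 2*(delta_f + f_m)
= 2*(196 + 3) kHz = 398 kHz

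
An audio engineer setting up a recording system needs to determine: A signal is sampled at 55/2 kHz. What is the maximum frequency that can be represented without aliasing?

The maximum frequency that can be represented without aliasing
is the Nyquist frequency: f_max = f_s / 2 = 55/2 kHz / 2 = 55/4 kHz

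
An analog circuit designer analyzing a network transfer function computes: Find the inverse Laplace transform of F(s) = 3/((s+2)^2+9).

Standard pair: w/((s+a)^2+w^2) <-> e^(-at)*sin(wt)*u(t)
With a=2, w=3: f(t) = e^(-2t)*sin(3t)*u(t)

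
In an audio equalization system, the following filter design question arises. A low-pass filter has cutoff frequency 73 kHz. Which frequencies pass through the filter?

A low-pass filter passes all frequencies below the cutoff frequency 73 kHz and attenuates higher frequencies.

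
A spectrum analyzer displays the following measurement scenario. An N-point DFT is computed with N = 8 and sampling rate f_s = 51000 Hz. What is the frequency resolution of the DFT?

DFT frequency resolution = f_s / N
= 51000 / 8 = 6375 Hz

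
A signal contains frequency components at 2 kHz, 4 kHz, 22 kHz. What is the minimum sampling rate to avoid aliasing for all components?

The highest frequency component is f_max = 22 kHz.
Nyquist rate = 2 * f_max = 2 * 22 kHz = 44 kHz.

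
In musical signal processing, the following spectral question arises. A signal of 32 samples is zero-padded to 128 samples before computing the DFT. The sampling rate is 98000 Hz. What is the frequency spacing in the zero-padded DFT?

Original DFT: N = 32, resolution = f_s/N = 98000/32 = 6125/2 Hz
Zero-padded DFT: N = 128, resolution = f_s/N = 98000/128 = 6125/8 Hz
Zero-padding interpolates the spectrum (finer frequency grid)
but does NOT improve the true spectral resolution (ability to resolve close frequencies).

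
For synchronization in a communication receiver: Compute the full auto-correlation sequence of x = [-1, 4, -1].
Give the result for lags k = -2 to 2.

r_xx[k] = sum_m x[m]*x[m+k], indexed from 0, for k = -2 to 2:
  r_xx[-2] = x[2]*x[0] = 1
  r_xx[-1] = x[1]*x[0] + x[2]*x[1] = -8
  r_xx[0] = x[0]*x[0] + x[1]*x[1] + x[2]*x[2] = 18
  r_xx[1] = x[0]*x[1] + x[1]*x[2] = -8
  r_xx[2] = x[0]*x[2] = 1
r_xx = [1, -8, 18, -8, 1]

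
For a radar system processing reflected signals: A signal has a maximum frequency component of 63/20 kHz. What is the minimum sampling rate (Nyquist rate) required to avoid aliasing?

By the Nyquist-Shannon sampling theorem,
the minimum sampling rate (Nyquist rate) must be at least 2 * f_max.
Nyquist rate = 2 * 63/20 kHz = 63/10 kHz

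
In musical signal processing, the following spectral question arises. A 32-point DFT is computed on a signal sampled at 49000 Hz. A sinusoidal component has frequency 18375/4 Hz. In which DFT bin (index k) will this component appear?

DFT frequency resolution = f_s/N = 49000/32 = 6125/4 Hz
Bin index k = f_signal / resolution = 18375/4 / 6125/4 = 3
The signal frequency 18375/4 Hz falls in DFT bin k = 3.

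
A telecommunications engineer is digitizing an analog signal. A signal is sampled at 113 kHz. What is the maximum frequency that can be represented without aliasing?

The maximum frequency that can be represented without aliasing
is the Nyquist frequency: f_max = f_s / 2 = 113 kHz / 2 = 113/2 kHz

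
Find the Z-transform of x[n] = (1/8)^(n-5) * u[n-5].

Time-shifting property: if X(z) = Z{x[n]}, then Z{x[n-d]} = z^(-d) * X(z)
X(z) = z/(z - 1/8) for x[n] = (1/8)^n * u[n]
Z{x[n-5]} = z^(-5) * z/(z - 1/8) = z^(-4)/(z - 1/8)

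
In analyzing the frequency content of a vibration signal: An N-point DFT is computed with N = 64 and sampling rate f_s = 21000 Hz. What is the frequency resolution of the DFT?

DFT frequency resolution = f_s / N
= 21000 / 64 = 2625/8 Hz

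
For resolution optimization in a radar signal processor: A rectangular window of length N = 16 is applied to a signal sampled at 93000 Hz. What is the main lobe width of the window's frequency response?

For a rectangular window of length N,
the main lobe width in frequency is 2*f_s/N.
= 2*93000/16 = 11625 Hz
This determines the minimum frequency separation for resolving two sinusoids.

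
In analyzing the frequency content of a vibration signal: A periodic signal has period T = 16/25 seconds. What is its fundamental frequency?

The fundamental frequency is the reciprocal of the period.
f = 1/T = 1/(16/25) = 25/16 Hz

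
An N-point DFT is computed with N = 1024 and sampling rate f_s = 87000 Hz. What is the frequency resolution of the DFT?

DFT frequency resolution = f_s / N
= 87000 / 1024 = 10875/128 Hz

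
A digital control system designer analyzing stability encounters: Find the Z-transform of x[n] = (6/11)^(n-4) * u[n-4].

Time-shifting property: if X(z) = Z{x[n]}, then Z{x[n-d]} = z^(-d) * X(z)
X(z) = z/(z - 6/11) for x[n] = (6/11)^n * u[n]
Z{x[n-4]} = z^(-4) * z/(z - 6/11) = z^(-3)/(z - 6/11)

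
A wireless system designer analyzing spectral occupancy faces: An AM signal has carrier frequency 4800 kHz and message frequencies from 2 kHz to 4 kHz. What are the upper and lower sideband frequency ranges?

Upper sideband (USB) = fc + [fm_low, fm_high] = 4800 + [2, 4] = [4802, 4804] kHz
Lower sideband (LSB) = fc - [fm_high, fm_low] = 4800 - [4, 2] = [4796, 4798] kHz
Total occupied spectrum: 4796 kHz to 4804 kHz (plus carrier at 4800 kHz)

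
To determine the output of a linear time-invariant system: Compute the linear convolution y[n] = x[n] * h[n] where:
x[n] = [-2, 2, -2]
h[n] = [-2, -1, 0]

y[n] = sum_k x[k]*h[n-k]. Output length = len(x) + len(h) - 1 = 3 + 3 - 1 = 5.
y[0] = -2*-2 = 4
y[1] = 2*-2 + -2*-1 = -2
y[2] = -2*-2 + 2*-1 + -2*0 = 2
y[3] = -2*-1 + 2*0 = 2
y[4] = -2*0 = 0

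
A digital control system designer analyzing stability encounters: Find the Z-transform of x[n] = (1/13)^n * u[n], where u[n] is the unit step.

The Z-transform of a^n * u[n] is z/(z-a) for |z| > |a|.
Here a = 1/13, so X(z) = z/(z - (1/13)) = 13z/(13z - 1)
ROC: |z| > 1/13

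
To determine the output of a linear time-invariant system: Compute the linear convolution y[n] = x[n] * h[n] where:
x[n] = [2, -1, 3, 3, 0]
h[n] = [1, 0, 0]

y[n] = sum_k x[k]*h[n-k]. Output length = len(x) + len(h) - 1 = 5 + 3 - 1 = 7.
y[0] = 2*1 = 2
y[1] = -1*1 + 2*0 = -1
y[2] = 3*1 + -1*0 + 2*0 = 3
y[3] = 3*1 + 3*0 + -1*0 = 3
y[4] = 0*1 + 3*0 + 3*0 = 0
y[5] = 0*0 + 3*0 = 0
y[6] = 0*0 = 0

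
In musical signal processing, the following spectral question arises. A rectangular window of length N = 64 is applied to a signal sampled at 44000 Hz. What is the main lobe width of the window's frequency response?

For a rectangular window of length N,
the main lobe width in frequency is 2*f_s/N.
= 2*44000/64 = 1375 Hz
This determines the minimum frequency separation for resolving two sinusoids.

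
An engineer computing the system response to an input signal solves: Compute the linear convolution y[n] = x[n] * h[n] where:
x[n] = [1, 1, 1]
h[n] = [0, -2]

y[n] = sum_k x[k]*h[n-k]. Output length = len(x) + len(h) - 1 = 3 + 2 - 1 = 4.
y[0] = 1*0 = 0
y[1] = 1*0 + 1*-2 = -2
y[2] = 1*0 + 1*-2 = -2
y[3] = 1*-2 = -2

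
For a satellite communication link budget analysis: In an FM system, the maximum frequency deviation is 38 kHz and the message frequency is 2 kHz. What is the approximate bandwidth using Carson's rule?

Carson's rule: BW = 2*(delta_f + f_m)
= 2*(38 + 2) kHz = 80 kHz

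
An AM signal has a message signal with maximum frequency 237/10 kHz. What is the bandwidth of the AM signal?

In AM (double-sideband), the bandwidth is twice the message frequency.
BW = 2 * f_m = 2 * 237/10 kHz = 237/5 kHz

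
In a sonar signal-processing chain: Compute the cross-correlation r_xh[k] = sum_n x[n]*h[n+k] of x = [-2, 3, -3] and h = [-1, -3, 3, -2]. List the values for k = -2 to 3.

Both sequences indexed from 0 and zero outside their support.
Lags with overlap: k = -2 to 3.
  r_xh[-2] = x[2]*h[0] = 3
  r_xh[-1] = x[1]*h[0] + x[2]*h[1] = 6
  r_xh[0] = x[0]*h[0] + x[1]*h[1] + x[2]*h[2] = -16
  r_xh[1] = x[0]*h[1] + x[1]*h[2] + x[2]*h[3] = 21
  r_xh[2] = x[0]*h[2] + x[1]*h[3] = -12
  r_xh[3] = x[0]*h[3] = 4
r_xh = [3, 6, -16, 21, -12, 4] (for k = -2, ..., 3)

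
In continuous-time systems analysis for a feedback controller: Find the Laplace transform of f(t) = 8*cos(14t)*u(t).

Standard pair: cos(wt)*u(t) <-> s/(s^2+w^2)
With w = 14: L{8*cos(14t)*u(t)} = 8s/(s^2+196)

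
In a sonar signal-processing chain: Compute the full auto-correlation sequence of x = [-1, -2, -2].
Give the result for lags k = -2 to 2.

r_xx[k] = sum_m x[m]*x[m+k], indexed from 0, for k = -2 to 2:
  r_xx[-2] = x[2]*x[0] = 2
  r_xx[-1] = x[1]*x[0] + x[2]*x[1] = 6
  r_xx[0] = x[0]*x[0] + x[1]*x[1] + x[2]*x[2] = 9
  r_xx[1] = x[0]*x[1] + x[1]*x[2] = 6
  r_xx[2] = x[0]*x[2] = 2
r_xx = [2, 6, 9, 6, 2]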